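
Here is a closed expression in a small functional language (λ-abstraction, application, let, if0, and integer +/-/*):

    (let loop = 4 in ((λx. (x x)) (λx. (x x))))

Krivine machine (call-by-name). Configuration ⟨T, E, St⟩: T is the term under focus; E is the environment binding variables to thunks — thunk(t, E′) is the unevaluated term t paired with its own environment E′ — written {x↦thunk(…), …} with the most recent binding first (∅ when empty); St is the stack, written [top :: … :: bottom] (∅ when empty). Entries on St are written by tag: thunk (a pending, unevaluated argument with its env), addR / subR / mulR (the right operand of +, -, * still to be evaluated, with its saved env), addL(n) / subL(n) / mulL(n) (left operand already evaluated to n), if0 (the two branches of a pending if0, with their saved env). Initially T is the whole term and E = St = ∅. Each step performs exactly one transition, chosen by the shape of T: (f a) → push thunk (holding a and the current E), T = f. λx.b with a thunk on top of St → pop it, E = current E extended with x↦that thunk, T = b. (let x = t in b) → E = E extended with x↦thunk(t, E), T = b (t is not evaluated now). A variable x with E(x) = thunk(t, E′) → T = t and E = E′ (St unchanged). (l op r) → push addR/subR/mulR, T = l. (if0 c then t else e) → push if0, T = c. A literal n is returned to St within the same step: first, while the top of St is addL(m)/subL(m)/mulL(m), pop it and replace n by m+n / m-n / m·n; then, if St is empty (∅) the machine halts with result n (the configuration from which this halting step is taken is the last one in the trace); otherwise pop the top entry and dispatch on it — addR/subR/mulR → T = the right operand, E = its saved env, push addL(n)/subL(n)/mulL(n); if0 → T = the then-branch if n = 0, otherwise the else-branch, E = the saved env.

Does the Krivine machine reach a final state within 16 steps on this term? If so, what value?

step 0: ⟨T=(let loop = 4 in ((λx. (x x)) (λx. (x x)))); E=∅; St=∅⟩
step 1: ⟨T=((λx. (x x)) (λx. (x x))); E={loop↦thunk(4, ∅)}; St=∅⟩
step 2: ⟨T=(λx. (x x)); E={loop↦thunk(4, ∅)}; St=[thunk]⟩
step 3: ⟨T=(x x); E={x↦thunk((λx. (x x)), {loop↦thunk(4, ∅)}), loop↦thunk(4, ∅)}; St=∅⟩
step 4: ⟨T=x; E={x↦thunk((λx. (x x)), {loop↦thunk(4, ∅)}), loop↦thunk(4, ∅)}; St=[thunk]⟩
step 5: ⟨T=(λx. (x x)); E={loop↦thunk(4, ∅)}; St=[thunk]⟩
step 6: ⟨T=(x x); E={x↦thunk(x, {x↦thunk((λx. (x x)), {loop↦thunk(4, ∅)}), loop↦thunk(4, ∅)}), loop↦thunk(4, ∅)}; St=∅⟩
step 7: ⟨T=x; E={x↦thunk(x, {x↦thunk((λx. (x x)), {loop↦thunk(4, ∅)}), loop↦thunk(4, ∅)}), loop↦thunk(4, ∅)}; St=[thunk]⟩
step 8: ⟨T=x; E={x↦thunk((λx. (x x)), {loop↦thunk(4, ∅)}), loop↦thunk(4, ∅)}; St=[thunk]⟩
step 9: ⟨T=(λx. (x x)); E={loop↦thunk(4, ∅)}; St=[thunk]⟩
step 10: ⟨T=(x x); E={x↦thunk(x, {x↦thunk(x, {x↦thunk((λx. (x x)), {loop↦thunk(4, ∅)}), loop↦thunk(4, ∅)}), loop↦thunk(4, ∅)}), loop↦thunk(4, ∅)}; St=∅⟩
step 11: ⟨T=x; E={x↦thunk(x, {x↦thunk(x, {x↦thunk((λx. (x x)), {loop↦thunk(4, ∅)}), loop↦thunk(4, ∅)}), loop↦thunk(4, ∅)}), loop↦thunk(4, ∅)}; St=[thunk]⟩
step 12: ⟨T=x; E={x↦thunk(x, {x↦thunk((λx. (x x)), {loop↦thunk(4, ∅)}), loop↦thunk(4, ∅)}), loop↦thunk(4, ∅)}; St=[thunk]⟩
step 13: ⟨T=x; E={x↦thunk((λx. (x x)), {loop↦thunk(4, ∅)}), loop↦thunk(4, ∅)}; St=[thunk]⟩
step 14: ⟨T=(λx. (x x)); E={loop↦thunk(4, ∅)}; St=[thunk]⟩
step 15: ⟨T=(x x); E={x↦thunk(x, {x↦thunk(x, {x↦thunk(x, {x↦thunk((λx. (x x)), {loop↦thunk(4, ∅)}), loop↦thunk(4, ∅)}), loop↦thunk(4, ∅)}), loop↦thunk(4, ∅)}), loop↦thunk(4, ∅)}; St=∅⟩
step 16: ⟨T=x; E={x↦thunk(x, {x↦thunk(x, {x↦thunk(x, {x↦thunk((λx. (x x)), {loop↦thunk(4, ∅)}), loop↦thunk(4, ∅)}), loop↦thunk(4, ∅)}), loop↦thunk(4, ∅)}), loop↦thunk(4, ∅)}; St=[thunk]⟩
→ 16 transitions taken and the configuration is still not final: no result within 16 steps

Answer: DIVERGES (no final state within 16 steps)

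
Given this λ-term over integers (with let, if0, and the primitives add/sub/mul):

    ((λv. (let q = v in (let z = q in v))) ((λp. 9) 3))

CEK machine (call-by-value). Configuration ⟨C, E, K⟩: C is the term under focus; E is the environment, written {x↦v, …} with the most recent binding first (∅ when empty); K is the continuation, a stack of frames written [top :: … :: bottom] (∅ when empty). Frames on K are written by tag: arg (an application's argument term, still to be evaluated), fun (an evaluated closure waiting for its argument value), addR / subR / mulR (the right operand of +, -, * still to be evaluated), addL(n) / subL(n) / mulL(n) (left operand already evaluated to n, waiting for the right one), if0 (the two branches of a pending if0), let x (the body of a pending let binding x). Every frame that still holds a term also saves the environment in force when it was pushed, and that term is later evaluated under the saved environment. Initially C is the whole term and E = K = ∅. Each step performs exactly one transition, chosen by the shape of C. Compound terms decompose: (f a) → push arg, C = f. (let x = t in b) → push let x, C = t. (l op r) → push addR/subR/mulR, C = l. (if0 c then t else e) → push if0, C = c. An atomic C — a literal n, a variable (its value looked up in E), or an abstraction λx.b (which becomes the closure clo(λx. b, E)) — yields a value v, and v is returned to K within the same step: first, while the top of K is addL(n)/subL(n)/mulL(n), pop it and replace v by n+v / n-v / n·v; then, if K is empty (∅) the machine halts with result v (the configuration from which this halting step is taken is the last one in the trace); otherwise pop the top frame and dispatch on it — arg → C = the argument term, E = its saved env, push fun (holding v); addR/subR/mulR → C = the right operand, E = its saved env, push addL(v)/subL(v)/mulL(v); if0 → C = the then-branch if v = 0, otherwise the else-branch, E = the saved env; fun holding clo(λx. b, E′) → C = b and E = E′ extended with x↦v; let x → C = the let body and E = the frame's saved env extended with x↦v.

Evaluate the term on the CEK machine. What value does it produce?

Answer: 9

Execution trace:
0. [C=((λv. (let q = v in (let z = q in v))) ((λp. 9) 3)) | E=∅ | K=∅]
1. [C=(λv. (let q = v in (let z = q in v))) | E=∅ | K=[arg]]
2. [C=((λp. 9) 3) | E=∅ | K=[fun]]
3. [C=(λp. 9) | E=∅ | K=[arg :: fun]]
4. [C=3 | E=∅ | K=[fun :: fun]]
5. [C=9 | E={p↦3} | K=[fun]]
6. [C=(let q = v in (let z = q in v)) | E={v↦9} | K=∅]
7. [C=v | E={v↦9} | K=[let q]]
8. [C=(let z = q in v) | E={q↦9, v↦9} | K=∅]
9. [C=q | E={q↦9, v↦9} | K=[let z]]
10. [C=v | E={z↦9, q↦9, v↦9} | K=∅]
→ final value 9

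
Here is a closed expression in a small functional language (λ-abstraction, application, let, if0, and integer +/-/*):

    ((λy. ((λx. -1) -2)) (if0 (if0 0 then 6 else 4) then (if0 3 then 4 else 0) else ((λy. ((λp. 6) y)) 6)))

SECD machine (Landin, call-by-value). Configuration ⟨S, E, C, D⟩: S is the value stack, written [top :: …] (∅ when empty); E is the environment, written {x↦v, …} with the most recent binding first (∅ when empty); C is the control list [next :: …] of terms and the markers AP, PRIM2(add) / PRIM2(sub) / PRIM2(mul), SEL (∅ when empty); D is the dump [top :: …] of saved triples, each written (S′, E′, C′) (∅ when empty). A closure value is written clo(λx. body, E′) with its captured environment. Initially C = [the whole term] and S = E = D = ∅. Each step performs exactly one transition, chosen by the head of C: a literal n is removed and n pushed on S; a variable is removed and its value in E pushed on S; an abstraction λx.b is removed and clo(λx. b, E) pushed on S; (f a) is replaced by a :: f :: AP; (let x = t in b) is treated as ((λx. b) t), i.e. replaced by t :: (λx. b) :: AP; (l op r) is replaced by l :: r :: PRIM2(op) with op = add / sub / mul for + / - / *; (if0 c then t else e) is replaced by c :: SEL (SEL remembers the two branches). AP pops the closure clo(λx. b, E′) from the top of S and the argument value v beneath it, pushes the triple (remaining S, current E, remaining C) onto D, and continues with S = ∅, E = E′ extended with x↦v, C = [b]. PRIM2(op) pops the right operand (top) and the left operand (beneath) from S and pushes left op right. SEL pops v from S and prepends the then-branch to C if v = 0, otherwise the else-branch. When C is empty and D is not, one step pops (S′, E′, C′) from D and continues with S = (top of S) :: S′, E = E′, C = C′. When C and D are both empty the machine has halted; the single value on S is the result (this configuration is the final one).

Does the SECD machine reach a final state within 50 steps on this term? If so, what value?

Answer: -1

Machine steps:
t=0: [S=∅ | E=∅ | C=[((λy. ((λx. -1) -2)) (if0 (if0 0 then 6 else 4) then (if0 3 then 4 else 0) else ((λy. ((λp. 6) y)) 6)))] | D=∅]
t=1: [S=∅ | E=∅ | C=[(if0 (if0 0 then 6 else 4) then (if0 3 then 4 else 0) else ((λy. ((λp. 6) y)) 6)) :: (λy. ((λx. -1) -2)) :: AP] | D=∅]
t=2: [S=∅ | E=∅ | C=[(if0 0 then 6 else 4) :: SEL :: (λy. ((λx. -1) -2)) :: AP] | D=∅]
t=3: [S=∅ | E=∅ | C=[0 :: SEL :: SEL :: (λy. ((λx. -1) -2)) :: AP] | D=∅]
t=4: [S=[0] | E=∅ | C=[SEL :: SEL :: (λy. ((λx. -1) -2)) :: AP] | D=∅]
t=5: [S=∅ | E=∅ | C=[6 :: SEL :: (λy. ((λx. -1) -2)) :: AP] | D=∅]
t=6: [S=[6] | E=∅ | C=[SEL :: (λy. ((λx. -1) -2)) :: AP] | D=∅]
t=7: [S=∅ | E=∅ | C=[((λy. ((λp. 6) y)) 6) :: (λy. ((λx. -1) -2)) :: AP] | D=∅]
t=8: [S=∅ | E=∅ | C=[6 :: (λy. ((λp. 6) y)) :: AP :: (λy. ((λx. -1) -2)) :: AP] | D=∅]
t=9: [S=[6] | E=∅ | C=[(λy. ((λp. 6) y)) :: AP :: (λy. ((λx. -1) -2)) :: AP] | D=∅]
t=10: [S=[clo(λy. ((λp. 6) y), ∅) :: 6] | E=∅ | C=[AP :: (λy. ((λx. -1) -2)) :: AP] | D=∅]
t=11: [S=∅ | E={y↦6} | C=[((λp. 6) y)] | D=[(∅, ∅, [(λy. ((λx. -1) -2)) :: AP])]]
t=12: [S=∅ | E={y↦6} | C=[y :: (λp. 6) :: AP] | D=[(∅, ∅, [(λy. ((λx. -1) -2)) :: AP])]]
t=13: [S=[6] | E={y↦6} | C=[(λp. 6) :: AP] | D=[(∅, ∅, [(λy. ((λx. -1) -2)) :: AP])]]
t=14: [S=[clo(λp. 6, {y↦6}) :: 6] | E={y↦6} | C=[AP] | D=[(∅, ∅, [(λy. ((λx. -1) -2)) :: AP])]]
t=15: [S=∅ | E={p↦6, y↦6} | C=[6] | D=[(∅, {y↦6}, ∅) :: (∅, ∅, [(λy. ((λx. -1) -2)) :: AP])]]
t=16: [S=[6] | E={p↦6, y↦6} | C=∅ | D=[(∅, {y↦6}, ∅) :: (∅, ∅, [(λy. ((λx. -1) -2)) :: AP])]]
t=17: [S=[6] | E={y↦6} | C=∅ | D=[(∅, ∅, [(λy. ((λx. -1) -2)) :: AP])]]
t=18: [S=[6] | E=∅ | C=[(λy. ((λx. -1) -2)) :: AP] | D=∅]
t=19: [S=[clo(λy. ((λx. -1) -2), ∅) :: 6] | E=∅ | C=[AP] | D=∅]
t=20: [S=∅ | E={y↦6} | C=[((λx. -1) -2)] | D=[(∅, ∅, ∅)]]
t=21: [S=∅ | E={y↦6} | C=[-2 :: (λx. -1) :: AP] | D=[(∅, ∅, ∅)]]
t=22: [S=[-2] | E={y↦6} | C=[(λx. -1) :: AP] | D=[(∅, ∅, ∅)]]
t=23: [S=[clo(λx. -1, {y↦6}) :: -2] | E={y↦6} | C=[AP] | D=[(∅, ∅, ∅)]]
t=24: [S=∅ | E={x↦-2, y↦6} | C=[-1] | D=[(∅, {y↦6}, ∅) :: (∅, ∅, ∅)]]
t=25: [S=[-1] | E={x↦-2, y↦6} | C=∅ | D=[(∅, {y↦6}, ∅) :: (∅, ∅, ∅)]]
t=26: [S=[-1] | E={y↦6} | C=∅ | D=[(∅, ∅, ∅)]]
t=27: [S=[-1] | E=∅ | C=∅ | D=∅]
→ final value -1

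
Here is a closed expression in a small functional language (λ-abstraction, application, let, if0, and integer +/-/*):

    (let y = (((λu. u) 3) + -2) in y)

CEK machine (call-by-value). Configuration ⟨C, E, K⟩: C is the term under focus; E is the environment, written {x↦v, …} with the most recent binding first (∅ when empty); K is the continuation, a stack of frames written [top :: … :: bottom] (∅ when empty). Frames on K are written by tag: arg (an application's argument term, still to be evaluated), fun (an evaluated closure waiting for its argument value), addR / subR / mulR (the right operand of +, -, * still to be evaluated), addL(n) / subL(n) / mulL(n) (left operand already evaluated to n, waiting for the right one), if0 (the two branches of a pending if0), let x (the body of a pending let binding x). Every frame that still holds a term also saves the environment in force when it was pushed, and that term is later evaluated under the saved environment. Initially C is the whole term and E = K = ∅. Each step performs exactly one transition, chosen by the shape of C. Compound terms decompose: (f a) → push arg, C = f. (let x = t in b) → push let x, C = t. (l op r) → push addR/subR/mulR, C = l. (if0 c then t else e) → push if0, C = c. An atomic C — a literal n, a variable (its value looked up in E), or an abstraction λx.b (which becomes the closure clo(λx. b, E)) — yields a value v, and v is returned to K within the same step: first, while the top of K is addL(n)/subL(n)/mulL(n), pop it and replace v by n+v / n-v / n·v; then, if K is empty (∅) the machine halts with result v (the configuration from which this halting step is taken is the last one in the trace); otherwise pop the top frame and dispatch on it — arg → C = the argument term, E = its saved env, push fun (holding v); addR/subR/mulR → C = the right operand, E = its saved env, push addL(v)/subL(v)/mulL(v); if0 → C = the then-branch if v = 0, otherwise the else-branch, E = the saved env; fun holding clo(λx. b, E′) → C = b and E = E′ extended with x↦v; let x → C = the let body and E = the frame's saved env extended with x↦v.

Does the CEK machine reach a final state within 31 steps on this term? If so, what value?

Answer: 1

Execution trace:
step 0: [C=(let y = (((λu. u) 3) + -2) in y) | E=∅ | K=∅]
step 1: [C=(((λu. u) 3) + -2) | E=∅ | K=[let y]]
step 2: [C=((λu. u) 3) | E=∅ | K=[addR :: let y]]
step 3: [C=(λu. u) | E=∅ | K=[arg :: addR :: let y]]
step 4: [C=3 | E=∅ | K=[fun :: addR :: let y]]
step 5: [C=u | E={u↦3} | K=[addR :: let y]]
step 6: [C=-2 | E=∅ | K=[addL(3) :: let y]]
step 7: [C=y | E={y↦1} | K=∅]
→ final value 1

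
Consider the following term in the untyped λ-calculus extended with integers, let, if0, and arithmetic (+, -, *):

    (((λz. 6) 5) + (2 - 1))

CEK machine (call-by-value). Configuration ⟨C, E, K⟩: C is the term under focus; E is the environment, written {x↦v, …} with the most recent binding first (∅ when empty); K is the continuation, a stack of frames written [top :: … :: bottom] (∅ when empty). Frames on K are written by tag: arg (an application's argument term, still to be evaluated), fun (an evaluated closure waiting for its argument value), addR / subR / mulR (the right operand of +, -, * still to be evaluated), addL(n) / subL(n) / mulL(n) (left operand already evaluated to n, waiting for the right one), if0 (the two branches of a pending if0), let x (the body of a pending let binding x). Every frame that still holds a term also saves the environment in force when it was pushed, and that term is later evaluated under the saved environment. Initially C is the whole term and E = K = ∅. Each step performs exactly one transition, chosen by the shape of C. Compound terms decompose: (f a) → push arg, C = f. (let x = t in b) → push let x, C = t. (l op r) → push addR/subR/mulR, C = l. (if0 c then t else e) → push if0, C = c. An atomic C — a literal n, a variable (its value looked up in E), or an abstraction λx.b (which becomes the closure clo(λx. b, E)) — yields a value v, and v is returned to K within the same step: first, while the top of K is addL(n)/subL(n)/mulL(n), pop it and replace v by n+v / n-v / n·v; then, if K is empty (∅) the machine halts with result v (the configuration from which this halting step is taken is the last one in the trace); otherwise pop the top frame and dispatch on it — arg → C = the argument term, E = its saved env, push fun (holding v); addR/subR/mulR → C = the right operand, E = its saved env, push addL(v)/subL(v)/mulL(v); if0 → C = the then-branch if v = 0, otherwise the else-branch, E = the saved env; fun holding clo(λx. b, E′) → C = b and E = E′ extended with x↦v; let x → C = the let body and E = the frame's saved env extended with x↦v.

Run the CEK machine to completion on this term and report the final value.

Answer: 7

Execution trace:
0. [C=(((λz. 6) 5) + (2 - 1)) | E=∅ | K=∅]
1. [C=((λz. 6) 5) | E=∅ | K=[addR]]
2. [C=(λz. 6) | E=∅ | K=[arg :: addR]]
3. [C=5 | E=∅ | K=[fun :: addR]]
4. [C=6 | E={z↦5} | K=[addR]]
5. [C=(2 - 1) | E=∅ | K=[addL(6)]]
6. [C=2 | E=∅ | K=[subR :: addL(6)]]
7. [C=1 | E=∅ | K=[subL(2) :: addL(6)]]
→ final value 7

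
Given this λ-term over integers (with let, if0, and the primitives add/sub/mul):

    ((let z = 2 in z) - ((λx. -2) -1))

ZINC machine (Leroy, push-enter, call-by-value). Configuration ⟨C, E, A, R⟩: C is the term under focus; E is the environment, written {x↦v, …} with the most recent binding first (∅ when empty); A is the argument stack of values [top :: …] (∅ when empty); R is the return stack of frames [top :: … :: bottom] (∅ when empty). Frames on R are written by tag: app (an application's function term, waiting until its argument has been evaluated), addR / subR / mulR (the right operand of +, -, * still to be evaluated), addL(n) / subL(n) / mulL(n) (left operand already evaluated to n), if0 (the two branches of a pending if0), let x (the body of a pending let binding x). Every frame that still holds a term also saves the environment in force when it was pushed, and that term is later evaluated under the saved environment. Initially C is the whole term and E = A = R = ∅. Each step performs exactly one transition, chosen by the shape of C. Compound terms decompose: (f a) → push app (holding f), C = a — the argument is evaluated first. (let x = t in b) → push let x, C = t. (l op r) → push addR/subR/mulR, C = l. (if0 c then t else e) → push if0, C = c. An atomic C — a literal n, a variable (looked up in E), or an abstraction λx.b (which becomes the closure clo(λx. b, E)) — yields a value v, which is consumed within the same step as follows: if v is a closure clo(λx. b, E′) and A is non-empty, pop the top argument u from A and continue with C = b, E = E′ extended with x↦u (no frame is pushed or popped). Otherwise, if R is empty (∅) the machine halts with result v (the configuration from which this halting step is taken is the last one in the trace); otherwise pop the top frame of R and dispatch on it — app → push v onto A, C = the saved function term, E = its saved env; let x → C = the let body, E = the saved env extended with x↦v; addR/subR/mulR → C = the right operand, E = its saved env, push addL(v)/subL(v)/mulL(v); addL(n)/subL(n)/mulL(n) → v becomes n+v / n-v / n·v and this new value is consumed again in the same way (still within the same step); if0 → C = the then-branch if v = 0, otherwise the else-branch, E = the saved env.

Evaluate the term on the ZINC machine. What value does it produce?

0. [C=((let z = 2 in z) - ((λx. -2) -1)) | E=∅ | A=∅ | R=∅]
1. [C=(let z = 2 in z) | E=∅ | A=∅ | R=[subR]]
2. [C=2 | E=∅ | A=∅ | R=[let z :: subR]]
3. [C=z | E={z↦2} | A=∅ | R=[subR]]
4. [C=((λx. -2) -1) | E=∅ | A=∅ | R=[subL(2)]]
5. [C=-1 | E=∅ | A=∅ | R=[app :: subL(2)]]
6. [C=(λx. -2) | E=∅ | A=[-1] | R=[subL(2)]]
7. [C=-2 | E={x↦-1} | A=∅ | R=[subL(2)]]
→ final value 4

Answer: 4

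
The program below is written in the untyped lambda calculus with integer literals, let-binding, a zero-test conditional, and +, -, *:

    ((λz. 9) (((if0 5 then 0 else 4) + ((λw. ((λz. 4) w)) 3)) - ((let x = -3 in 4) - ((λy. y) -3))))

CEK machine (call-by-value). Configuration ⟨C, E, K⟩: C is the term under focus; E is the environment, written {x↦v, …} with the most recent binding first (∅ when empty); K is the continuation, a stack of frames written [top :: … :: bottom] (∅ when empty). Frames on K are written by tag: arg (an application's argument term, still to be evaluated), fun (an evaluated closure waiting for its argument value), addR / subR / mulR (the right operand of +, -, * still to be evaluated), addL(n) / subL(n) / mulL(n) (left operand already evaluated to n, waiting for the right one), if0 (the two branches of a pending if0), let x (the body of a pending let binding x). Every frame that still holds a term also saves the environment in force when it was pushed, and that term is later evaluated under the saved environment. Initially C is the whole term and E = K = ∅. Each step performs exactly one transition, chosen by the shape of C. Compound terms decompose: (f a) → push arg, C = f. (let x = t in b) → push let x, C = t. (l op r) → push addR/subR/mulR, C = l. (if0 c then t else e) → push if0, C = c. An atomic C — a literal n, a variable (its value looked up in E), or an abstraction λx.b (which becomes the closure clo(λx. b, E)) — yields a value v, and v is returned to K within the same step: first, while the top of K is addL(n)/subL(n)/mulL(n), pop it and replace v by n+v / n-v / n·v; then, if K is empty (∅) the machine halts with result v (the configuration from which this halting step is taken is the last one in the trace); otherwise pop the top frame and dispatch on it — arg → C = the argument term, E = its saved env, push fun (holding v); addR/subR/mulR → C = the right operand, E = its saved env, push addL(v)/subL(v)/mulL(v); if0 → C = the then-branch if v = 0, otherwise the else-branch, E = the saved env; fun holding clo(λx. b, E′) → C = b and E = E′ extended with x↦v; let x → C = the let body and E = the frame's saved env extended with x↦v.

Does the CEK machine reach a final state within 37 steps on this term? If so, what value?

0. [C=((λz. 9) (((if0 5 then 0 else 4) + ((λw. ((λz. 4) w)) 3)) - ((let x = -3 in 4) - ((λy. y) -3)))) | E=∅ | K=∅]
1. [C=(λz. 9) | E=∅ | K=[arg]]
2. [C=(((if0 5 then 0 else 4) + ((λw. ((λz. 4) w)) 3)) - ((let x = -3 in 4) - ((λy. y) -3))) | E=∅ | K=[fun]]
3. [C=((if0 5 then 0 else 4) + ((λw. ((λz. 4) w)) 3)) | E=∅ | K=[subR :: fun]]
4. [C=(if0 5 then 0 else 4) | E=∅ | K=[addR :: subR :: fun]]
5. [C=5 | E=∅ | K=[if0 :: addR :: subR :: fun]]
6. [C=4 | E=∅ | K=[addR :: subR :: fun]]
7. [C=((λw. ((λz. 4) w)) 3) | E=∅ | K=[addL(4) :: subR :: fun]]
8. [C=(λw. ((λz. 4) w)) | E=∅ | K=[arg :: addL(4) :: subR :: fun]]
9. [C=3 | E=∅ | K=[fun :: addL(4) :: subR :: fun]]
10. [C=((λz. 4) w) | E={w↦3} | K=[addL(4) :: subR :: fun]]
11. [C=(λz. 4) | E={w↦3} | K=[arg :: addL(4) :: subR :: fun]]
12. [C=w | E={w↦3} | K=[fun :: addL(4) :: subR :: fun]]
13. [C=4 | E={z↦3, w↦3} | K=[addL(4) :: subR :: fun]]
14. [C=((let x = -3 in 4) - ((λy. y) -3)) | E=∅ | K=[subL(8) :: fun]]
15. [C=(let x = -3 in 4) | E=∅ | K=[subR :: subL(8) :: fun]]
16. [C=-3 | E=∅ | K=[let x :: subR :: subL(8) :: fun]]
17. [C=4 | E={x↦-3} | K=[subR :: subL(8) :: fun]]
18. [C=((λy. y) -3) | E=∅ | K=[subL(4) :: subL(8) :: fun]]
19. [C=(λy. y) | E=∅ | K=[arg :: subL(4) :: subL(8) :: fun]]
20. [C=-3 | E=∅ | K=[fun :: subL(4) :: subL(8) :: fun]]
21. [C=y | E={y↦-3} | K=[subL(4) :: subL(8) :: fun]]
22. [C=9 | E={z↦1} | K=∅]
→ final value 9

Answer: 9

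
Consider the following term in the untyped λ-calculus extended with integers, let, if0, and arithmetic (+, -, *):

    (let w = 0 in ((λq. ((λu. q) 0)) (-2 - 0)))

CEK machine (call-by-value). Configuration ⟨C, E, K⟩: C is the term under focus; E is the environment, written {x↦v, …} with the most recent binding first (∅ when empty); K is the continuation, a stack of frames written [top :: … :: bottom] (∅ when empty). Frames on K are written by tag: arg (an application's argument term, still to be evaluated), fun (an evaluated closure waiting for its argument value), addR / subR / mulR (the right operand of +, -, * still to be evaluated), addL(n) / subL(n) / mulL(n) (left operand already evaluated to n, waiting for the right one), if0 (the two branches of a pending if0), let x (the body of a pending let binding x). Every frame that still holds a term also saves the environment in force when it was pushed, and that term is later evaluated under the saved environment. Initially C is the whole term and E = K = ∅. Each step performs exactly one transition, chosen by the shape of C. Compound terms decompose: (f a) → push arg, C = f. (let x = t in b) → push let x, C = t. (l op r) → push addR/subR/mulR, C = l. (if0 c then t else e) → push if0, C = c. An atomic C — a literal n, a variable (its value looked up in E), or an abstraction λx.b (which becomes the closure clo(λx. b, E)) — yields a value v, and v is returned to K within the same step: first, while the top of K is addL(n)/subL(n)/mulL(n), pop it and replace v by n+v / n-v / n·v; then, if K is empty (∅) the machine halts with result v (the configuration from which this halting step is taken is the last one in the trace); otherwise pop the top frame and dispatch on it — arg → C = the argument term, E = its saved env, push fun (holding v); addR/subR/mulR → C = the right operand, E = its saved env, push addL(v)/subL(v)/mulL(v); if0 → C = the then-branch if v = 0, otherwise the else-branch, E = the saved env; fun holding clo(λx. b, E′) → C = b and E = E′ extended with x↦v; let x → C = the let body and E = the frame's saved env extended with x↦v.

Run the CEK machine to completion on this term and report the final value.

step 0: [C=(let w = 0 in ((λq. ((λu. q) 0)) (-2 - 0))) | E=∅ | K=∅]
step 1: [C=0 | E=∅ | K=[let w]]
step 2: [C=((λq. ((λu. q) 0)) (-2 - 0)) | E={w↦0} | K=∅]
step 3: [C=(λq. ((λu. q) 0)) | E={w↦0} | K=[arg]]
step 4: [C=(-2 - 0) | E={w↦0} | K=[fun]]
step 5: [C=-2 | E={w↦0} | K=[subR :: fun]]
step 6: [C=0 | E={w↦0} | K=[subL(-2) :: fun]]
step 7: [C=((λu. q) 0) | E={q↦-2, w↦0} | K=∅]
step 8: [C=(λu. q) | E={q↦-2, w↦0} | K=[arg]]
step 9: [C=0 | E={q↦-2, w↦0} | K=[fun]]
step 10: [C=q | E={u↦0, q↦-2, w↦0} | K=∅]
→ final value -2

Answer: -2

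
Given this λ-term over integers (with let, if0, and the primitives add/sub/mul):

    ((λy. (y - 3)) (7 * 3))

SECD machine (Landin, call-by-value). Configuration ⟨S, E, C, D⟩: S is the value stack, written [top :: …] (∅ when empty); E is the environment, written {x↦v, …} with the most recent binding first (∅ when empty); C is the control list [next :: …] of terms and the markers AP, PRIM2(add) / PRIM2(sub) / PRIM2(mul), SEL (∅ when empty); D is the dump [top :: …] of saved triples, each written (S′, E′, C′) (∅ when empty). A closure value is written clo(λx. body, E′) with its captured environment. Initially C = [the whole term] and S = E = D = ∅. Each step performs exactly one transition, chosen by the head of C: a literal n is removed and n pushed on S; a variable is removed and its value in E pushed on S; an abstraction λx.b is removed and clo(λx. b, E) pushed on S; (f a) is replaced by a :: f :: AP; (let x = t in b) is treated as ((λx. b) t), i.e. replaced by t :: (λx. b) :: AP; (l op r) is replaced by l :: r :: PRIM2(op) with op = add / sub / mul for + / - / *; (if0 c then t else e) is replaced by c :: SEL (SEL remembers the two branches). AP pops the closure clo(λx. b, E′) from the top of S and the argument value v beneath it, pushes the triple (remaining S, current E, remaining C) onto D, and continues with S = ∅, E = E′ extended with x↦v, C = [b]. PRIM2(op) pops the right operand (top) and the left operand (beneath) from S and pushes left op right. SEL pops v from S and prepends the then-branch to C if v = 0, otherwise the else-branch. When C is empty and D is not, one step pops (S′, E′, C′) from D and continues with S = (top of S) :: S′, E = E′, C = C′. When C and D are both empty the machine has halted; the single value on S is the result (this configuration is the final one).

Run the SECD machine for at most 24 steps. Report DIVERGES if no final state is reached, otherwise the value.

Answer: 18

Machine steps:
t=0: <S=∅, E=∅, C=[((λy. (y - 3)) (7 * 3))], D=∅>
t=1: <S=∅, E=∅, C=[(7 * 3) :: (λy. (y - 3)) :: AP], D=∅>
t=2: <S=∅, E=∅, C=[7 :: 3 :: PRIM2(mul) :: (λy. (y - 3)) :: AP], D=∅>
t=3: <S=[7], E=∅, C=[3 :: PRIM2(mul) :: (λy. (y - 3)) :: AP], D=∅>
t=4: <S=[3 :: 7], E=∅, C=[PRIM2(mul) :: (λy. (y - 3)) :: AP], D=∅>
t=5: <S=[21], E=∅, C=[(λy. (y - 3)) :: AP], D=∅>
t=6: <S=[clo(λy. (y - 3), ∅) :: 21], E=∅, C=[AP], D=∅>
t=7: <S=∅, E={y↦21}, C=[(y - 3)], D=[(∅, ∅, ∅)]>
t=8: <S=∅, E={y↦21}, C=[y :: 3 :: PRIM2(sub)], D=[(∅, ∅, ∅)]>
t=9: <S=[21], E={y↦21}, C=[3 :: PRIM2(sub)], D=[(∅, ∅, ∅)]>
t=10: <S=[3 :: 21], E={y↦21}, C=[PRIM2(sub)], D=[(∅, ∅, ∅)]>
t=11: <S=[18], E={y↦21}, C=∅, D=[(∅, ∅, ∅)]>
t=12: <S=[18], E=∅, C=∅, D=∅>
→ final value 18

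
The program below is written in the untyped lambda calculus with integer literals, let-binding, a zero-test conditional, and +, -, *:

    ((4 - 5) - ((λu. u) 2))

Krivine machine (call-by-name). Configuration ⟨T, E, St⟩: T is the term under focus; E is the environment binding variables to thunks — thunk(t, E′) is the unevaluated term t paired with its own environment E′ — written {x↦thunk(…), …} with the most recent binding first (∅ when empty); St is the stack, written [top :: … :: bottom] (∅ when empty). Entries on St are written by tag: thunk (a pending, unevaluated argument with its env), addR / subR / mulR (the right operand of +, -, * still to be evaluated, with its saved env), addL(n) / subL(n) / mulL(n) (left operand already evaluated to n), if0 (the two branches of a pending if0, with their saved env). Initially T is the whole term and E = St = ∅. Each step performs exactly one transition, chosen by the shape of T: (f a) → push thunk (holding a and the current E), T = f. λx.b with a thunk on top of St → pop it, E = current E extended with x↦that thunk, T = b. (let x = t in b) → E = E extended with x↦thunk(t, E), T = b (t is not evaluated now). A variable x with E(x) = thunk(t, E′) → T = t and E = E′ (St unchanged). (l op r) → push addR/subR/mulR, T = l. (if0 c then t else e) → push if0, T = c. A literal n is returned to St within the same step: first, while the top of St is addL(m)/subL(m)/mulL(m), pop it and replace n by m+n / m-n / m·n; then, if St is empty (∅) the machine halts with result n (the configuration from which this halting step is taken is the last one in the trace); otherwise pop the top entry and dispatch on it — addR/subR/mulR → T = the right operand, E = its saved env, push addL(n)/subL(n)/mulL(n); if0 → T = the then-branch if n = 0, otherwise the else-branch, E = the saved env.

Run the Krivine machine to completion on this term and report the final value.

step 0: <T=((4 - 5) - ((λu. u) 2)), E=∅, St=∅>
step 1: <T=(4 - 5), E=∅, St=[subR]>
step 2: <T=4, E=∅, St=[subR :: subR]>
step 3: <T=5, E=∅, St=[subL(4) :: subR]>
step 4: <T=((λu. u) 2), E=∅, St=[subL(-1)]>
step 5: <T=(λu. u), E=∅, St=[thunk :: subL(-1)]>
step 6: <T=u, E={u↦thunk(2, ∅)}, St=[subL(-1)]>
step 7: <T=2, E=∅, St=[subL(-1)]>
→ final value -3

Answer: -3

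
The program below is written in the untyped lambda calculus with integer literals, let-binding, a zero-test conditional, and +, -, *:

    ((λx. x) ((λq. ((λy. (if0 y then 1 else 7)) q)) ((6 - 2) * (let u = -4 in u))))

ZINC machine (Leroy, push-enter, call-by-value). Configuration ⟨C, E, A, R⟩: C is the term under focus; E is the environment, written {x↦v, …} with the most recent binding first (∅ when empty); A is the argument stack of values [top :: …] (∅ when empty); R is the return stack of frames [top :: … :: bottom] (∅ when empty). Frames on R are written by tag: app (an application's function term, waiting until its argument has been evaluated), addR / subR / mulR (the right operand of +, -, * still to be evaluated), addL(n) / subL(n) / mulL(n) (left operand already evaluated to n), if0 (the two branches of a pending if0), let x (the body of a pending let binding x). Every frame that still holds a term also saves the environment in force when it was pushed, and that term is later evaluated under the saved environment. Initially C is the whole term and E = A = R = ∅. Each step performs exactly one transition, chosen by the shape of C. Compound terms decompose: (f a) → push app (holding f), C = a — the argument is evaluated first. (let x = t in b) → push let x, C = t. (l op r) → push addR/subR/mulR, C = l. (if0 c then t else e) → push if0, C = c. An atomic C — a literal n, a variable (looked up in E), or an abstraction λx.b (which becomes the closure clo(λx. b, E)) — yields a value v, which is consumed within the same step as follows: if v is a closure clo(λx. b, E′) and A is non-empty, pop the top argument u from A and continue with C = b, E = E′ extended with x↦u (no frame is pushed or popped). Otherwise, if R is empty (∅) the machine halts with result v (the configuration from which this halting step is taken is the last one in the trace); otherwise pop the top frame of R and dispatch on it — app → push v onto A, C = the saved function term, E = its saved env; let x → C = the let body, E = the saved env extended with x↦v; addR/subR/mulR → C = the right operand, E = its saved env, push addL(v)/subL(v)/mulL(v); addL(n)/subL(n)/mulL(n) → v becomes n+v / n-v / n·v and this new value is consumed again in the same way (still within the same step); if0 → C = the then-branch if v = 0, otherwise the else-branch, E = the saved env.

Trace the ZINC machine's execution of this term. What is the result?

step 0: ⟨C=((λx. x) ((λq. ((λy. (if0 y then 1 else 7)) q)) ((6 - 2) * (let u = -4 in u)))); E=∅; A=∅; R=∅⟩
step 1: ⟨C=((λq. ((λy. (if0 y then 1 else 7)) q)) ((6 - 2) * (let u = -4 in u))); E=∅; A=∅; R=[app]⟩
step 2: ⟨C=((6 - 2) * (let u = -4 in u)); E=∅; A=∅; R=[app :: app]⟩
step 3: ⟨C=(6 - 2); E=∅; A=∅; R=[mulR :: app :: app]⟩
step 4: ⟨C=6; E=∅; A=∅; R=[subR :: mulR :: app :: app]⟩
step 5: ⟨C=2; E=∅; A=∅; R=[subL(6) :: mulR :: app :: app]⟩
step 6: ⟨C=(let u = -4 in u); E=∅; A=∅; R=[mulL(4) :: app :: app]⟩
step 7: ⟨C=-4; E=∅; A=∅; R=[let u :: mulL(4) :: app :: app]⟩
step 8: ⟨C=u; E={u↦-4}; A=∅; R=[mulL(4) :: app :: app]⟩
step 9: ⟨C=(λq. ((λy. (if0 y then 1 else 7)) q)); E=∅; A=[-16]; R=[app]⟩
step 10: ⟨C=((λy. (if0 y then 1 else 7)) q); E={q↦-16}; A=∅; R=[app]⟩
step 11: ⟨C=q; E={q↦-16}; A=∅; R=[app :: app]⟩
step 12: ⟨C=(λy. (if0 y then 1 else 7)); E={q↦-16}; A=[-16]; R=[app]⟩
step 13: ⟨C=(if0 y then 1 else 7); E={y↦-16, q↦-16}; A=∅; R=[app]⟩
step 14: ⟨C=y; E={y↦-16, q↦-16}; A=∅; R=[if0 :: app]⟩
step 15: ⟨C=7; E={y↦-16, q↦-16}; A=∅; R=[app]⟩
step 16: ⟨C=(λx. x); E=∅; A=[7]; R=∅⟩
step 17: ⟨C=x; E={x↦7}; A=∅; R=∅⟩
→ final value 7

Answer: 7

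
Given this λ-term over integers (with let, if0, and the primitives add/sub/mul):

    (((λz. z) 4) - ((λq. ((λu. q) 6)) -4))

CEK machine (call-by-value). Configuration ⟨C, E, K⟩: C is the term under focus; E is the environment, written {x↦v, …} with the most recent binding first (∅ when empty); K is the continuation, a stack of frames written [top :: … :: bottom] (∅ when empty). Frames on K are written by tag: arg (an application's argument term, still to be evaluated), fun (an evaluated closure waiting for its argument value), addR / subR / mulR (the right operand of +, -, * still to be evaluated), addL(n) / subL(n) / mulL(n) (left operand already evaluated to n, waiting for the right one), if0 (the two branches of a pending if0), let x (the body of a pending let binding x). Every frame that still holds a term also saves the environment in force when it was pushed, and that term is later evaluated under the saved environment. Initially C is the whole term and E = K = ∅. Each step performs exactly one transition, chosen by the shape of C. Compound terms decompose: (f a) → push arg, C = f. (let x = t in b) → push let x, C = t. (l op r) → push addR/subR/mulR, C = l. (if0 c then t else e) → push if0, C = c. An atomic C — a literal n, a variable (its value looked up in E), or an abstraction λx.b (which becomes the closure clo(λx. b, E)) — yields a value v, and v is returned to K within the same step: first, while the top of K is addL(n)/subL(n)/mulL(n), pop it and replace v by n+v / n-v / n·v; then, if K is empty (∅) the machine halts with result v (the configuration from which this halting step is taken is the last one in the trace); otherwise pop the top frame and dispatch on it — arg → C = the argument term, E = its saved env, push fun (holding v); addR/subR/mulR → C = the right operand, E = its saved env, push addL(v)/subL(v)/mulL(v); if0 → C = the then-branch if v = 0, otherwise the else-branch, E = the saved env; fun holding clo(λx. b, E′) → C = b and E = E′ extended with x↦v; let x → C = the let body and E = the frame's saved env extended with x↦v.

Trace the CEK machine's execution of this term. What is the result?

Answer: 8

Derivation:
[0] ⟨C=(((λz. z) 4) - ((λq. ((λu. q) 6)) -4)); E=∅; K=∅⟩
[1] ⟨C=((λz. z) 4); E=∅; K=[subR]⟩
[2] ⟨C=(λz. z); E=∅; K=[arg :: subR]⟩
[3] ⟨C=4; E=∅; K=[fun :: subR]⟩
[4] ⟨C=z; E={z↦4}; K=[subR]⟩
[5] ⟨C=((λq. ((λu. q) 6)) -4); E=∅; K=[subL(4)]⟩
[6] ⟨C=(λq. ((λu. q) 6)); E=∅; K=[arg :: subL(4)]⟩
[7] ⟨C=-4; E=∅; K=[fun :: subL(4)]⟩
[8] ⟨C=((λu. q) 6); E={q↦-4}; K=[subL(4)]⟩
[9] ⟨C=(λu. q); E={q↦-4}; K=[arg :: subL(4)]⟩
[10] ⟨C=6; E={q↦-4}; K=[fun :: subL(4)]⟩
[11] ⟨C=q; E={u↦6, q↦-4}; K=[subL(4)]⟩
→ final value 8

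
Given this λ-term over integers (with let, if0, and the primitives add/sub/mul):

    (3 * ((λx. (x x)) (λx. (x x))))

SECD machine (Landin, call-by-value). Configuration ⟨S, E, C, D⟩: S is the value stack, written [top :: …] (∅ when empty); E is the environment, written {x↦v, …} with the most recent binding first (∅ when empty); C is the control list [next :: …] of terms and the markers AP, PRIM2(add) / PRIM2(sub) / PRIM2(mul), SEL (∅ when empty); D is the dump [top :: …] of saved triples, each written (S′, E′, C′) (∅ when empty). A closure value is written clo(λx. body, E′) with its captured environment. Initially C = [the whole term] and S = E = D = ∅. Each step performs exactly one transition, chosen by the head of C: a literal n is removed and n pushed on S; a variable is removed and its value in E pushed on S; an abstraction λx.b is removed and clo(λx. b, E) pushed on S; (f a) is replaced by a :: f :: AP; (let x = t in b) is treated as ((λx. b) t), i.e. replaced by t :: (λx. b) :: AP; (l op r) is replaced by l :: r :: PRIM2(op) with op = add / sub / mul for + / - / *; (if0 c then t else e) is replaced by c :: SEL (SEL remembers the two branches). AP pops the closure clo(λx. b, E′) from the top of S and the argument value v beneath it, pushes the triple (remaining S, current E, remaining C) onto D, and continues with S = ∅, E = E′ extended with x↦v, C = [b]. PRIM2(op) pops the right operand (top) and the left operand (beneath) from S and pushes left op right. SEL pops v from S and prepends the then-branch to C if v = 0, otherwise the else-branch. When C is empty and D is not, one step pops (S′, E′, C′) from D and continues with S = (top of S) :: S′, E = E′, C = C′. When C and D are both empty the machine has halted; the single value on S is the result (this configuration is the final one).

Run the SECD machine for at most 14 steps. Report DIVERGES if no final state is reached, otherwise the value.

Answer: DIVERGES (no final state within 14 steps)

Execution trace:
0. <S=∅, E=∅, C=[(3 * ((λx. (x x)) (λx. (x x))))], D=∅>
1. <S=∅, E=∅, C=[3 :: ((λx. (x x)) (λx. (x x))) :: PRIM2(mul)], D=∅>
2. <S=[3], E=∅, C=[((λx. (x x)) (λx. (x x))) :: PRIM2(mul)], D=∅>
3. <S=[3], E=∅, C=[(λx. (x x)) :: (λx. (x x)) :: AP :: PRIM2(mul)], D=∅>
4. <S=[clo(λx. (x x), ∅) :: 3], E=∅, C=[(λx. (x x)) :: AP :: PRIM2(mul)], D=∅>
5. <S=[clo(λx. (x x), ∅) :: clo(λx. (x x), ∅) :: 3], E=∅, C=[AP :: PRIM2(mul)], D=∅>
6. <S=∅, E={x↦clo(λx. (x x), ∅)}, C=[(x x)], D=[([3], ∅, [PRIM2(mul)])]>
7. <S=∅, E={x↦clo(λx. (x x), ∅)}, C=[x :: x :: AP], D=[([3], ∅, [PRIM2(mul)])]>
8. <S=[clo(λx. (x x), ∅)], E={x↦clo(λx. (x x), ∅)}, C=[x :: AP], D=[([3], ∅, [PRIM2(mul)])]>
9. <S=[clo(λx. (x x), ∅) :: clo(λx. (x x), ∅)], E={x↦clo(λx. (x x), ∅)}, C=[AP], D=[([3], ∅, [PRIM2(mul)])]>
10. <S=∅, E={x↦clo(λx. (x x), ∅)}, C=[(x x)], D=[(∅, {x↦clo(λx. (x x), ∅)}, ∅) :: ([3], ∅, [PRIM2(mul)])]>
11. <S=∅, E={x↦clo(λx. (x x), ∅)}, C=[x :: x :: AP], D=[(∅, {x↦clo(λx. (x x), ∅)}, ∅) :: ([3], ∅, [PRIM2(mul)])]>
12. <S=[clo(λx. (x x), ∅)], E={x↦clo(λx. (x x), ∅)}, C=[x :: AP], D=[(∅, {x↦clo(λx. (x x), ∅)}, ∅) :: ([3], ∅, [PRIM2(mul)])]>
13. <S=[clo(λx. (x x), ∅) :: clo(λx. (x x), ∅)], E={x↦clo(λx. (x x), ∅)}, C=[AP], D=[(∅, {x↦clo(λx. (x x), ∅)}, ∅) :: ([3], ∅, [PRIM2(mul)])]>
14. <S=∅, E={x↦clo(λx. (x x), ∅)}, C=[(x x)], D=[(∅, {x↦clo(λx. (x x), ∅)}, ∅) :: (∅, {x↦clo(λx. (x x), ∅)}, ∅) :: ([3], ∅, [PRIM2(mul)])]>
→ 14 transitions taken and the configuration is still not final: no result within 14 steps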